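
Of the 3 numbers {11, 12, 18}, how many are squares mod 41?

1

(11/41) = -1 → non-residue.
(12/41) = -1 → non-residue.
(18/41) = +1 → QR.
Total quadratic residues among the 3: 1.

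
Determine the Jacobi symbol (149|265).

1

Reciprocity: 149 ≡ 1 and 265 ≡ 1 (mod 4), so (149/265) = +(265/149).
Reduce top mod 149: now compute (116/149).
Pull out 2^2: since 149 ≡ 5 (mod 8), (2/149) = -1, so (2/149)^2 = +1.
Reciprocity: 29 ≡ 1 and 149 ≡ 1 (mod 4), so (29/149) = +(149/29).
Reduce top mod 29: now compute (4/29).
Pull out 2^2: since 29 ≡ 5 (mod 8), (2/29) = -1, so (2/29)^2 = +1.
Reached (1/29) = 1. Collecting the sign flips along the way, the symbol is +1.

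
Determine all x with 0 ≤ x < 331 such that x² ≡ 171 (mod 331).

Since 331 ≡ 3 (mod 4), a square root of 171 is 171^((331+1)/4) = 171^83 mod 331.
Repeated squaring: 171^2≡113, 171^4≡191, 171^8≡71, 171^16≡76, 171^32≡149, 171^64≡24 (mod 331).
171^83 = 171^(64+16+2+1) ≡ 272 (mod 331).
Check: 272² = 73984 ≡ 171 (mod 331). The two roots are 59 and 272.

59, 272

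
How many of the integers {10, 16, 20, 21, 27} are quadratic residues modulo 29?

2

(10/29) = -1 → non-residue.
(16/29) = +1 → QR.
(20/29) = +1 → QR.
(21/29) = -1 → non-residue.
(27/29) = -1 → non-residue.
Total quadratic residues among the 5: 2.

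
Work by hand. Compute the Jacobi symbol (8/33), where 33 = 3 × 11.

1

Pull out 2^3: since 33 ≡ 1 (mod 8), (2/33) = +1, so (2/33)^3 = +1.
Reached (1/33) = 1. Collecting the sign flips along the way, the symbol is +1.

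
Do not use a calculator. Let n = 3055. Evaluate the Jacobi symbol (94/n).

Pull out 2: since 3055 ≡ 7 (mod 8), (2/3055) = +1.
Reciprocity: 47 ≡ 3 and 3055 ≡ 3 (mod 4), so (47/3055) = −(3055/47).
Reduce top mod 47: now compute (0/47).
Top reduces to 0: gcd > 1, so the symbol is 0.

0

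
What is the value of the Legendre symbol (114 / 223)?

-1

Pull out 2: since 223 ≡ 7 (mod 8), (2/223) = +1.
Reciprocity: 57 ≡ 1 and 223 ≡ 3 (mod 4), so (57/223) = +(223/57).
Reduce top mod 57: now compute (52/57).
Pull out 2^2: since 57 ≡ 1 (mod 8), (2/57) = +1, so (2/57)^2 = +1.
Reciprocity: 13 ≡ 1 and 57 ≡ 1 (mod 4), so (13/57) = +(57/13).
Reduce top mod 13: now compute (5/13).
Reciprocity: 5 ≡ 1 and 13 ≡ 1 (mod 4), so (5/13) = +(13/5).
Reduce top mod 5: now compute (3/5).
Reciprocity: 3 ≡ 3 and 5 ≡ 1 (mod 4), so (3/5) = +(5/3).
Reduce top mod 3: now compute (2/3).
Pull out 2: since 3 ≡ 3 (mod 8), (2/3) = -1.
Reached (1/3) = 1. Collecting the sign flips along the way, the symbol is -1.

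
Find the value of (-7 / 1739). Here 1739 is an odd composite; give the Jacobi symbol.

-1

First reduce: -7 ≡ 1732 (mod 1739).
Pull out 2^2: since 1739 ≡ 3 (mod 8), (2/1739) = -1, so (2/1739)^2 = +1.
Reciprocity: 433 ≡ 1 and 1739 ≡ 3 (mod 4), so (433/1739) = +(1739/433).
Reduce top mod 433: now compute (7/433).
Reciprocity: 7 ≡ 3 and 433 ≡ 1 (mod 4), so (7/433) = +(433/7).
Reduce top mod 7: now compute (6/7).
Pull out 2: since 7 ≡ 7 (mod 8), (2/7) = +1.
Reciprocity: 3 ≡ 3 and 7 ≡ 3 (mod 4), so (3/7) = −(7/3).
Reduce top mod 3: now compute (1/3).
Reached (1/3) = 1. Collecting the sign flips along the way, the symbol is -1.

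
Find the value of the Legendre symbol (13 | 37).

-1

Reciprocity: 13 ≡ 1 and 37 ≡ 1 (mod 4), so (13/37) = +(37/13).
Reduce top mod 13: now compute (11/13).
Reciprocity: 11 ≡ 3 and 13 ≡ 1 (mod 4), so (11/13) = +(13/11).
Reduce top mod 11: now compute (2/11).
Pull out 2: since 11 ≡ 3 (mod 8), (2/11) = -1.
Reached (1/11) = 1. Collecting the sign flips along the way, the symbol is -1.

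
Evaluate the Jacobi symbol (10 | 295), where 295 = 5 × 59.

Pull out 2: since 295 ≡ 7 (mod 8), (2/295) = +1.
Reciprocity: 5 ≡ 1 and 295 ≡ 3 (mod 4), so (5/295) = +(295/5).
Reduce top mod 5: now compute (0/5).
Top reduces to 0: gcd > 1, so the symbol is 0.

0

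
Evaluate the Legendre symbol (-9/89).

1

Euler's criterion: (-9/89) ≡ 80^44 (mod 89).
80^2 ≡ 81 (mod 89)
80^4 ≡ 64 (mod 89)
80^8 ≡ 2 (mod 89)
80^16 ≡ 4 (mod 89)
80^32 ≡ 16 (mod 89)
80^44 = 80^(32+8+4) ≡ 1 (mod 89).
Result is 1, so (-9/89) = 1.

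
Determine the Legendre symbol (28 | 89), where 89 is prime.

Euler's criterion: (28/89) ≡ 28^44 (mod 89).
28^2 ≡ 72 (mod 89)
28^4 ≡ 22 (mod 89)
28^8 ≡ 39 (mod 89)
28^16 ≡ 8 (mod 89)
28^32 ≡ 64 (mod 89)
28^44 = 28^(32+8+4) ≡ 88 (mod 89).
Result is 88 ≡ −1, so (28/89) = −1.

-1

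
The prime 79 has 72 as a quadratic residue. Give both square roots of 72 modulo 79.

Since 79 ≡ 3 (mod 4), a square root of 72 is 72^((79+1)/4) = 72^20 mod 79.
Repeated squaring: 72^2≡49, 72^4≡31, 72^8≡13, 72^16≡11 (mod 79).
72^20 = 72^(16+4) ≡ 25 (mod 79).
Check: 25² = 625 ≡ 72 (mod 79). The two roots are 25 and 54.

25, 54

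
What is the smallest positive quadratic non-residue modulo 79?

(2/79) = +1, so 2 is a residue.
(3/79) = −1, so 3 is the smallest positive non-residue mod 79.

3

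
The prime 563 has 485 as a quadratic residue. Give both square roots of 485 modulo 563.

146, 417

Since 563 ≡ 3 (mod 4), a square root of 485 is 485^((563+1)/4) = 485^141 mod 563.
Repeated squaring: 485^2≡454, 485^4≡58, 485^8≡549, 485^16≡196, 485^32≡132, 485^64≡534, 485^128≡278 (mod 563).
485^141 = 485^(128+8+4+1) ≡ 146 (mod 563).
Check: 146² = 21316 ≡ 485 (mod 563). The two roots are 146 and 417.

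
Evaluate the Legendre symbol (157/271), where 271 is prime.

Euler's criterion: (157/271) ≡ 157^135 (mod 271).
157^2 ≡ 259 (mod 271)
157^4 ≡ 144 (mod 271)
157^8 ≡ 140 (mod 271)
157^16 ≡ 88 (mod 271)
157^32 ≡ 156 (mod 271)
157^64 ≡ 217 (mod 271)
157^128 ≡ 206 (mod 271)
157^135 = 157^(128+4+2+1) ≡ 270 (mod 271).
Result is 270 ≡ −1, so (157/271) = −1.

-1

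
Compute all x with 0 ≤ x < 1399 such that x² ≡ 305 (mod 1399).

Since 1399 ≡ 3 (mod 4), a square root of 305 is 305^((1399+1)/4) = 305^350 mod 1399.
Repeated squaring: 305^2≡691, 305^4≡422, 305^8≡411, 305^16≡1041, 305^32≡855, 305^64≡747, 305^128≡1207, 305^256≡490 (mod 1399).
305^350 = 305^(256+64+16+8+4+2) ≡ 1064 (mod 1399).
Check: 1064² = 1132096 ≡ 305 (mod 1399). The two roots are 335 and 1064.

335, 1064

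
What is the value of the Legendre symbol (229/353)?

Reciprocity: 229 ≡ 1 and 353 ≡ 1 (mod 4), so (229/353) = +(353/229).
Reduce top mod 229: now compute (124/229).
Pull out 2^2: since 229 ≡ 5 (mod 8), (2/229) = -1, so (2/229)^2 = +1.
Reciprocity: 31 ≡ 3 and 229 ≡ 1 (mod 4), so (31/229) = +(229/31).
Reduce top mod 31: now compute (12/31).
Pull out 2^2: since 31 ≡ 7 (mod 8), (2/31) = +1, so (2/31)^2 = +1.
Reciprocity: 3 ≡ 3 and 31 ≡ 3 (mod 4), so (3/31) = −(31/3).
Reduce top mod 3: now compute (1/3).
Reached (1/3) = 1. Collecting the sign flips along the way, the symbol is -1.

-1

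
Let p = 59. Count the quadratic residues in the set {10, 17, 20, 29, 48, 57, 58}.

(10/59) = -1 → non-residue.
(17/59) = +1 → QR.
(20/59) = +1 → QR.
(29/59) = +1 → QR.
(48/59) = +1 → QR.
(57/59) = +1 → QR.
(58/59) = -1 → non-residue.
Total quadratic residues among the 7: 5.

5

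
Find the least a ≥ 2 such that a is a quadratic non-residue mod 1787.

2

(2/1787) = −1, so 2 is the smallest positive non-residue mod 1787.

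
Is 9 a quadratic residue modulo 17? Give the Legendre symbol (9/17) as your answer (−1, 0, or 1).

Reciprocity: 9 ≡ 1 and 17 ≡ 1 (mod 4), so (9/17) = +(17/9).
Reduce top mod 9: now compute (8/9).
Pull out 2^3: since 9 ≡ 1 (mod 8), (2/9) = +1, so (2/9)^3 = +1.
Reached (1/9) = 1. Collecting the sign flips along the way, the symbol is +1.

1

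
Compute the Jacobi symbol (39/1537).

1

Reciprocity: 39 ≡ 3 and 1537 ≡ 1 (mod 4), so (39/1537) = +(1537/39).
Reduce top mod 39: now compute (16/39).
Pull out 2^4: since 39 ≡ 7 (mod 8), (2/39) = +1, so (2/39)^4 = +1.
Reached (1/39) = 1. Collecting the sign flips along the way, the symbol is +1.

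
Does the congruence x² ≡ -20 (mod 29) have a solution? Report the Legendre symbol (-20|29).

First reduce: -20 ≡ 9 (mod 29).
Reciprocity: 9 ≡ 1 and 29 ≡ 1 (mod 4), so (9/29) = +(29/9).
Reduce top mod 9: now compute (2/9).
Pull out 2: since 9 ≡ 1 (mod 8), (2/9) = +1.
Reached (1/9) = 1. Collecting the sign flips along the way, the symbol is +1.

1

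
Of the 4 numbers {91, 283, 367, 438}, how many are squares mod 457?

2

(91/457) = -1 → non-residue.
(283/457) = +1 → QR.
(367/457) = -1 → non-residue.
(438/457) = +1 → QR.
Total quadratic residues among the 4: 2.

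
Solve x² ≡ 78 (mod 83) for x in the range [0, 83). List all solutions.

Since 83 ≡ 3 (mod 4), a square root of 78 is 78^((83+1)/4) = 78^21 mod 83.
Repeated squaring: 78^2≡25, 78^4≡44, 78^8≡27, 78^16≡65 (mod 83).
78^21 = 78^(16+4+1) ≡ 59 (mod 83).
Check: 59² = 3481 ≡ 78 (mod 83). The two roots are 24 and 59.

24, 59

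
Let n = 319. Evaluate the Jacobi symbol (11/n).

0

Reciprocity: 11 ≡ 3 and 319 ≡ 3 (mod 4), so (11/319) = −(319/11).
Reduce top mod 11: now compute (0/11).
Top reduces to 0: gcd > 1, so the symbol is 0.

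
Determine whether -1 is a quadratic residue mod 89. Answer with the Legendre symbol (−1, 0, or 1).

1

Euler's criterion: (-1/89) ≡ 88^44 (mod 89).
88^2 ≡ 1 (mod 89)
88^4 ≡ 1 (mod 89)
88^8 ≡ 1 (mod 89)
88^16 ≡ 1 (mod 89)
88^32 ≡ 1 (mod 89)
88^44 = 88^(32+8+4) ≡ 1 (mod 89).
Result is 1, so (-1/89) = 1.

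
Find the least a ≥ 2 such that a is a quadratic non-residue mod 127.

3

(2/127) = +1, so 2 is a residue.
(3/127) = −1, so 3 is the smallest positive non-residue mod 127.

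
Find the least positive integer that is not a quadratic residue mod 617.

(2/617) = +1, so 2 is a residue.
(3/617) = −1, so 3 is the smallest positive non-residue mod 617.

3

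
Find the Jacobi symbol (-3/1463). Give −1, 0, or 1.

-1

First reduce: -3 ≡ 1460 (mod 1463).
Pull out 2^2: since 1463 ≡ 7 (mod 8), (2/1463) = +1, so (2/1463)^2 = +1.
Reciprocity: 365 ≡ 1 and 1463 ≡ 3 (mod 4), so (365/1463) = +(1463/365).
Reduce top mod 365: now compute (3/365).
Reciprocity: 3 ≡ 3 and 365 ≡ 1 (mod 4), so (3/365) = +(365/3).
Reduce top mod 3: now compute (2/3).
Pull out 2: since 3 ≡ 3 (mod 8), (2/3) = -1.
Reached (1/3) = 1. Collecting the sign flips along the way, the symbol is -1.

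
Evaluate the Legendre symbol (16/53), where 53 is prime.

1

Pull out 2^4: since 53 ≡ 5 (mod 8), (2/53) = -1, so (2/53)^4 = +1.
Reached (1/53) = 1. Collecting the sign flips along the way, the symbol is +1.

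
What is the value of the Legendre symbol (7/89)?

-1

Reciprocity: 7 ≡ 3 and 89 ≡ 1 (mod 4), so (7/89) = +(89/7).
Reduce top mod 7: now compute (5/7).
Reciprocity: 5 ≡ 1 and 7 ≡ 3 (mod 4), so (5/7) = +(7/5).
Reduce top mod 5: now compute (2/5).
Pull out 2: since 5 ≡ 5 (mod 8), (2/5) = -1.
Reached (1/5) = 1. Collecting the sign flips along the way, the symbol is -1.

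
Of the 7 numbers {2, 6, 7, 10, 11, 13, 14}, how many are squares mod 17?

(2/17) = +1 → QR.
(6/17) = -1 → non-residue.
(7/17) = -1 → non-residue.
(10/17) = -1 → non-residue.
(11/17) = -1 → non-residue.
(13/17) = +1 → QR.
(14/17) = -1 → non-residue.
Total quadratic residues among the 7: 2.

2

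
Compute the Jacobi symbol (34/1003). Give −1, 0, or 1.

Pull out 2: since 1003 ≡ 3 (mod 8), (2/1003) = -1.
Reciprocity: 17 ≡ 1 and 1003 ≡ 3 (mod 4), so (17/1003) = +(1003/17).
Reduce top mod 17: now compute (0/17).
Top reduces to 0: gcd > 1, so the symbol is 0.

0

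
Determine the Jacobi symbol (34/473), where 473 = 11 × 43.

Pull out 2: since 473 ≡ 1 (mod 8), (2/473) = +1.
Reciprocity: 17 ≡ 1 and 473 ≡ 1 (mod 4), so (17/473) = +(473/17).
Reduce top mod 17: now compute (14/17).
Pull out 2: since 17 ≡ 1 (mod 8), (2/17) = +1.
Reciprocity: 7 ≡ 3 and 17 ≡ 1 (mod 4), so (7/17) = +(17/7).
Reduce top mod 7: now compute (3/7).
Reciprocity: 3 ≡ 3 and 7 ≡ 3 (mod 4), so (3/7) = −(7/3).
Reduce top mod 3: now compute (1/3).
Reached (1/3) = 1. Collecting the sign flips along the way, the symbol is -1.

-1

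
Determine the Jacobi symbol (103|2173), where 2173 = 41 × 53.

-1

Reciprocity: 103 ≡ 3 and 2173 ≡ 1 (mod 4), so (103/2173) = +(2173/103).
Reduce top mod 103: now compute (10/103).
Pull out 2: since 103 ≡ 7 (mod 8), (2/103) = +1.
Reciprocity: 5 ≡ 1 and 103 ≡ 3 (mod 4), so (5/103) = +(103/5).
Reduce top mod 5: now compute (3/5).
Reciprocity: 3 ≡ 3 and 5 ≡ 1 (mod 4), so (3/5) = +(5/3).
Reduce top mod 3: now compute (2/3).
Pull out 2: since 3 ≡ 3 (mod 8), (2/3) = -1.
Reached (1/3) = 1. Collecting the sign flips along the way, the symbol is -1.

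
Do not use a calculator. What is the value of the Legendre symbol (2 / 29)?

-1

Euler's criterion: (2/29) ≡ 2^14 (mod 29).
2^2 ≡ 4 (mod 29)
2^4 ≡ 16 (mod 29)
2^8 ≡ 24 (mod 29)
2^14 = 2^(8+4+2) ≡ 28 (mod 29).
Result is 28 ≡ −1, so (2/29) = −1.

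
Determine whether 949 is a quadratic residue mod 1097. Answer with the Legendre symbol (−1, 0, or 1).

-1

Euler's criterion: (949/1097) ≡ 949^548 (mod 1097).
949^2 ≡ 1061 (mod 1097)
949^4 ≡ 199 (mod 1097)
949^8 ≡ 109 (mod 1097)
949^16 ≡ 911 (mod 1097)
949^32 ≡ 589 (mod 1097)
949^64 ≡ 269 (mod 1097)
949^128 ≡ 1056 (mod 1097)
949^256 ≡ 584 (mod 1097)
949^512 ≡ 986 (mod 1097)
949^548 = 949^(512+32+4) ≡ 1096 (mod 1097).
Result is 1096 ≡ −1, so (949/1097) = −1.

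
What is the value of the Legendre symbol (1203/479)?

1

First reduce: 1203 ≡ 245 (mod 479).
Reciprocity: 245 ≡ 1 and 479 ≡ 3 (mod 4), so (245/479) = +(479/245).
Reduce top mod 245: now compute (234/245).
Pull out 2: since 245 ≡ 5 (mod 8), (2/245) = -1.
Reciprocity: 117 ≡ 1 and 245 ≡ 1 (mod 4), so (117/245) = +(245/117).
Reduce top mod 117: now compute (11/117).
Reciprocity: 11 ≡ 3 and 117 ≡ 1 (mod 4), so (11/117) = +(117/11).
Reduce top mod 11: now compute (7/11).
Reciprocity: 7 ≡ 3 and 11 ≡ 3 (mod 4), so (7/11) = −(11/7).
Reduce top mod 7: now compute (4/7).
Pull out 2^2: since 7 ≡ 7 (mod 8), (2/7) = +1, so (2/7)^2 = +1.
Reached (1/7) = 1. Collecting the sign flips along the way, the symbol is +1.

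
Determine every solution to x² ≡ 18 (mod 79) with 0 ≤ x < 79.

Since 79 ≡ 3 (mod 4), a square root of 18 is 18^((79+1)/4) = 18^20 mod 79.
Repeated squaring: 18^2≡8, 18^4≡64, 18^8≡67, 18^16≡65 (mod 79).
18^20 = 18^(16+4) ≡ 52 (mod 79).
Check: 52² = 2704 ≡ 18 (mod 79). The two roots are 27 and 52.

27, 52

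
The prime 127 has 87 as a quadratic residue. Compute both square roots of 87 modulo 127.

50, 77

Since 127 ≡ 3 (mod 4), a square root of 87 is 87^((127+1)/4) = 87^32 mod 127.
Repeated squaring: 87^2≡76, 87^4≡61, 87^8≡38, 87^16≡47, 87^32≡50 (mod 127).
87^32 = 87^(32) ≡ 50 (mod 127).
Check: 50² = 2500 ≡ 87 (mod 127). The two roots are 50 and 77.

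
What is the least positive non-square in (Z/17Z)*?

3

(2/17) = +1, so 2 is a residue.
(3/17) = −1, so 3 is the smallest positive non-residue mod 17.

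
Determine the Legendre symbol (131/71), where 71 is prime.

Euler's criterion: (131/71) ≡ 60^35 (mod 71).
60^2 ≡ 50 (mod 71)
60^4 ≡ 15 (mod 71)
60^8 ≡ 12 (mod 71)
60^16 ≡ 2 (mod 71)
60^32 ≡ 4 (mod 71)
60^35 = 60^(32+2+1) ≡ 1 (mod 71).
Result is 1, so (131/71) = 1.

1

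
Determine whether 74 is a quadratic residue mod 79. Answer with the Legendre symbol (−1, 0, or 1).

-1

Euler's criterion: (74/79) ≡ 74^39 (mod 79).
74^2 ≡ 25 (mod 79)
74^4 ≡ 72 (mod 79)
74^8 ≡ 49 (mod 79)
74^16 ≡ 31 (mod 79)
74^32 ≡ 13 (mod 79)
74^39 = 74^(32+4+2+1) ≡ 78 (mod 79).
Result is 78 ≡ −1, so (74/79) = −1.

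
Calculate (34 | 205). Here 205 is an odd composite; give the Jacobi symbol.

-1

Pull out 2: since 205 ≡ 5 (mod 8), (2/205) = -1.
Reciprocity: 17 ≡ 1 and 205 ≡ 1 (mod 4), so (17/205) = +(205/17).
Reduce top mod 17: now compute (1/17).
Reached (1/17) = 1. Collecting the sign flips along the way, the symbol is -1.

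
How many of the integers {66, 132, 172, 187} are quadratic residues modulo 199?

4

(66/199) = +1 → QR.
(132/199) = +1 → QR.
(172/199) = +1 → QR.
(187/199) = +1 → QR.
Total quadratic residues among the 4: 4.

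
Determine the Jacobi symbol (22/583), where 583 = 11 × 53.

0

Pull out 2: since 583 ≡ 7 (mod 8), (2/583) = +1.
Reciprocity: 11 ≡ 3 and 583 ≡ 3 (mod 4), so (11/583) = −(583/11).
Reduce top mod 11: now compute (0/11).
Top reduces to 0: gcd > 1, so the symbol is 0.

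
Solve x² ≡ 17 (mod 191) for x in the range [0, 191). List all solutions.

50, 141

Since 191 ≡ 3 (mod 4), a square root of 17 is 17^((191+1)/4) = 17^48 mod 191.
Repeated squaring: 17^2≡98, 17^4≡54, 17^8≡51, 17^16≡118, 17^32≡172 (mod 191).
17^48 = 17^(32+16) ≡ 50 (mod 191).
Check: 50² = 2500 ≡ 17 (mod 191). The two roots are 50 and 141.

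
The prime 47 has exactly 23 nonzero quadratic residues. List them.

Square k = 1,…,23 (k and 47−k give the same square):
1²=1, 2²=4, 3²=9, 4²=16, 5²=25, 6²=36, 7²≡2, 8²≡17, 9²≡34, 10²≡6, 11²≡27, 12²≡3, 13²≡28, 14²≡8, 15²≡37, 16²≡21, 17²≡7, 18²≡42, 19²≡32, 20²≡24, 21²≡18, 22²≡14, 23²≡12 (mod 47).
So the quadratic residues mod 47 are {1, 2, 3, 4, 6, 7, 8, 9, 12, 14, 16, 17, 18, 21, 24, 25, 27, 28, 32, 34, 36, 37, 42}.

1,2,3,4,6,7,8,9,12,14,16,17,18,21,24,25,27,28,32,34,36,37,42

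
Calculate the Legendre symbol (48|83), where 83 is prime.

1

Pull out 2^4: since 83 ≡ 3 (mod 8), (2/83) = -1, so (2/83)^4 = +1.
Reciprocity: 3 ≡ 3 and 83 ≡ 3 (mod 4), so (3/83) = −(83/3).
Reduce top mod 3: now compute (2/3).
Pull out 2: since 3 ≡ 3 (mod 8), (2/3) = -1.
Reached (1/3) = 1. Collecting the sign flips along the way, the symbol is +1.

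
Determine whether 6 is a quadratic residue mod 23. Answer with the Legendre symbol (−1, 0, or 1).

Euler's criterion: (6/23) ≡ 6^11 (mod 23).
6^2 ≡ 13 (mod 23)
6^4 ≡ 8 (mod 23)
6^8 ≡ 18 (mod 23)
6^11 = 6^(8+2+1) ≡ 1 (mod 23).
Result is 1, so (6/23) = 1.

1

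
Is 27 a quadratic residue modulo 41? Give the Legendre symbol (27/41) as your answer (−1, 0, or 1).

-1

Euler's criterion: (27/41) ≡ 27^20 (mod 41).
27^2 ≡ 32 (mod 41)
27^4 ≡ 40 (mod 41)
27^8 ≡ 1 (mod 41)
27^16 ≡ 1 (mod 41)
27^20 = 27^(16+4) ≡ 40 (mod 41).
Result is 40 ≡ −1, so (27/41) = −1.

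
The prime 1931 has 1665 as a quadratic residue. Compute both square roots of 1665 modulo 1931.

Since 1931 ≡ 3 (mod 4), a square root of 1665 is 1665^((1931+1)/4) = 1665^483 mod 1931.
Repeated squaring: 1665^2≡1240, 1665^4≡524, 1665^8≡374, 1665^16≡844, 1665^32≡1728, 1665^64≡658, 1665^128≡420, 1665^256≡679 (mod 1931).
1665^483 = 1665^(256+128+64+32+2+1) ≡ 1793 (mod 1931).
Check: 1793² = 3214849 ≡ 1665 (mod 1931). The two roots are 138 and 1793.

138, 1793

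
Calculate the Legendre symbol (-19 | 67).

First reduce: -19 ≡ 48 (mod 67).
Pull out 2^4: since 67 ≡ 3 (mod 8), (2/67) = -1, so (2/67)^4 = +1.
Reciprocity: 3 ≡ 3 and 67 ≡ 3 (mod 4), so (3/67) = −(67/3).
Reduce top mod 3: now compute (1/3).
Reached (1/3) = 1. Collecting the sign flips along the way, the symbol is -1.

-1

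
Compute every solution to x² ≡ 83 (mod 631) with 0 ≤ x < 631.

Since 631 ≡ 3 (mod 4), a square root of 83 is 83^((631+1)/4) = 83^158 mod 631.
Repeated squaring: 83^2≡579, 83^4≡180, 83^8≡219, 83^16≡5, 83^32≡25, 83^64≡625, 83^128≡36 (mod 631).
83^158 = 83^(128+16+8+4+2) ≡ 371 (mod 631).
Check: 371² = 137641 ≡ 83 (mod 631). The two roots are 260 and 371.

260, 371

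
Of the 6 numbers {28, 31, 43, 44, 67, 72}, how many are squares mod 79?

(28/79) = -1 → non-residue.
(31/79) = +1 → QR.
(43/79) = -1 → non-residue.
(44/79) = +1 → QR.
(67/79) = +1 → QR.
(72/79) = +1 → QR.
Total quadratic residues among the 6: 4.

4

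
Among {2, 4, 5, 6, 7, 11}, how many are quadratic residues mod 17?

(2/17) = +1 → QR.
(4/17) = +1 → QR.
(5/17) = -1 → non-residue.
(6/17) = -1 → non-residue.
(7/17) = -1 → non-residue.
(11/17) = -1 → non-residue.
Total quadratic residues among the 6: 2.

2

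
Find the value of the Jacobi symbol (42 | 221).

1

Pull out 2: since 221 ≡ 5 (mod 8), (2/221) = -1.
Reciprocity: 21 ≡ 1 and 221 ≡ 1 (mod 4), so (21/221) = +(221/21).
Reduce top mod 21: now compute (11/21).
Reciprocity: 11 ≡ 3 and 21 ≡ 1 (mod 4), so (11/21) = +(21/11).
Reduce top mod 11: now compute (10/11).
Pull out 2: since 11 ≡ 3 (mod 8), (2/11) = -1.
Reciprocity: 5 ≡ 1 and 11 ≡ 3 (mod 4), so (5/11) = +(11/5).
Reduce top mod 5: now compute (1/5).
Reached (1/5) = 1. Collecting the sign flips along the way, the symbol is +1.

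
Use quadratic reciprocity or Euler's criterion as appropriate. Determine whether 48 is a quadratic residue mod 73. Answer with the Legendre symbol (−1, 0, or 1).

1

Euler's criterion: (48/73) ≡ 48^36 (mod 73).
48^2 ≡ 41 (mod 73)
48^4 ≡ 2 (mod 73)
48^8 ≡ 4 (mod 73)
48^16 ≡ 16 (mod 73)
48^32 ≡ 37 (mod 73)
48^36 = 48^(32+4) ≡ 1 (mod 73).
Result is 1, so (48/73) = 1.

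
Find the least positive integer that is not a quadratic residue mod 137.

3

(2/137) = +1, so 2 is a residue.
(3/137) = −1, so 3 is the smallest positive non-residue mod 137.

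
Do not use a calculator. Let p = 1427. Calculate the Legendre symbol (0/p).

0

Top reduces to 0: gcd > 1, so the symbol is 0.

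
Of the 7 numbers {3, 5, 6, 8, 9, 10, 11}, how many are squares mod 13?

(3/13) = +1 → QR.
(5/13) = -1 → non-residue.
(6/13) = -1 → non-residue.
(8/13) = -1 → non-residue.
(9/13) = +1 → QR.
(10/13) = +1 → QR.
(11/13) = -1 → non-residue.
Total quadratic residues among the 7: 3.

3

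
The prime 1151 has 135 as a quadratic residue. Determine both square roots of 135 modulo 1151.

Since 1151 ≡ 3 (mod 4), a square root of 135 is 135^((1151+1)/4) = 135^288 mod 1151.
Repeated squaring: 135^2≡960, 135^4≡800, 135^8≡44, 135^16≡785, 135^32≡440, 135^64≡232, 135^128≡878, 135^256≡865 (mod 1151).
135^288 = 135^(256+32) ≡ 770 (mod 1151).
Check: 770² = 592900 ≡ 135 (mod 1151). The two roots are 381 and 770.

381, 770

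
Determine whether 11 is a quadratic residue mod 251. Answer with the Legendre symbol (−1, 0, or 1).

-1

Reciprocity: 11 ≡ 3 and 251 ≡ 3 (mod 4), so (11/251) = −(251/11).
Reduce top mod 11: now compute (9/11).
Reciprocity: 9 ≡ 1 and 11 ≡ 3 (mod 4), so (9/11) = +(11/9).
Reduce top mod 9: now compute (2/9).
Pull out 2: since 9 ≡ 1 (mod 8), (2/9) = +1.
Reached (1/9) = 1. Collecting the sign flips along the way, the symbol is -1.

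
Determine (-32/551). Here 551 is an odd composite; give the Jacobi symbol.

First reduce: -32 ≡ 519 (mod 551).
Reciprocity: 519 ≡ 3 and 551 ≡ 3 (mod 4), so (519/551) = −(551/519).
Reduce top mod 519: now compute (32/519).
Pull out 2^5: since 519 ≡ 7 (mod 8), (2/519) = +1, so (2/519)^5 = +1.
Reached (1/519) = 1. Collecting the sign flips along the way, the symbol is -1.

-1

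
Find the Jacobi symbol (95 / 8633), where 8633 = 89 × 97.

Reciprocity: 95 ≡ 3 and 8633 ≡ 1 (mod 4), so (95/8633) = +(8633/95).
Reduce top mod 95: now compute (83/95).
Reciprocity: 83 ≡ 3 and 95 ≡ 3 (mod 4), so (83/95) = −(95/83).
Reduce top mod 83: now compute (12/83).
Pull out 2^2: since 83 ≡ 3 (mod 8), (2/83) = -1, so (2/83)^2 = +1.
Reciprocity: 3 ≡ 3 and 83 ≡ 3 (mod 4), so (3/83) = −(83/3).
Reduce top mod 3: now compute (2/3).
Pull out 2: since 3 ≡ 3 (mod 8), (2/3) = -1.
Reached (1/3) = 1. Collecting the sign flips along the way, the symbol is -1.

-1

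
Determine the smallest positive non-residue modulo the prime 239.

7

(2/239) = +1, so 2 is a residue.
(3/239) = +1, so 3 is a residue.
(4/239) = +1, so 4 is a residue.
(5/239) = +1, so 5 is a residue.
(6/239) = +1, so 6 is a residue.
(7/239) = −1, so 7 is the smallest positive non-residue mod 239.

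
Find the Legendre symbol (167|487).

1

Euler's criterion: (167/487) ≡ 167^243 (mod 487).
167^2 ≡ 130 (mod 487)
167^4 ≡ 342 (mod 487)
167^8 ≡ 84 (mod 487)
167^16 ≡ 238 (mod 487)
167^32 ≡ 152 (mod 487)
167^64 ≡ 215 (mod 487)
167^128 ≡ 447 (mod 487)
167^243 = 167^(128+64+32+16+2+1) ≡ 1 (mod 487).
Result is 1, so (167/487) = 1.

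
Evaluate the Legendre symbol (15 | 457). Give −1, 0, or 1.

Reciprocity: 15 ≡ 3 and 457 ≡ 1 (mod 4), so (15/457) = +(457/15).
Reduce top mod 15: now compute (7/15).
Reciprocity: 7 ≡ 3 and 15 ≡ 3 (mod 4), so (7/15) = −(15/7).
Reduce top mod 7: now compute (1/7).
Reached (1/7) = 1. Collecting the sign flips along the way, the symbol is -1.

-1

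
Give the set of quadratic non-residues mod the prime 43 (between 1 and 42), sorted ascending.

2,3,5,7,8,12,18,19,20,22,26,27,28,29,30,32,33,34,37,39,42

Square k = 1,…,21 (k and 43−k give the same square):
1²=1, 2²=4, 3²=9, 4²=16, 5²=25, 6²=36, 7²≡6, 8²≡21, 9²≡38, 10²≡14, 11²≡35, 12²≡15, 13²≡40, 14²≡24, 15²≡10, 16²≡41, 17²≡31, 18²≡23, 19²≡17, 20²≡13, 21²≡11 (mod 43).
The residues are {1, 4, 6, 9, 10, 11, 13, 14, 15, 16, 17, 21, 23, 24, 25, 31, 35, 36, 38, 40, 41}; the non-residues are the remaining 21 nonzero classes.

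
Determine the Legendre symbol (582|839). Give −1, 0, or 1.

Pull out 2: since 839 ≡ 7 (mod 8), (2/839) = +1.
Reciprocity: 291 ≡ 3 and 839 ≡ 3 (mod 4), so (291/839) = −(839/291).
Reduce top mod 291: now compute (257/291).
Reciprocity: 257 ≡ 1 and 291 ≡ 3 (mod 4), so (257/291) = +(291/257).
Reduce top mod 257: now compute (34/257).
Pull out 2: since 257 ≡ 1 (mod 8), (2/257) = +1.
Reciprocity: 17 ≡ 1 and 257 ≡ 1 (mod 4), so (17/257) = +(257/17).
Reduce top mod 17: now compute (2/17).
Pull out 2: since 17 ≡ 1 (mod 8), (2/17) = +1.
Reached (1/17) = 1. Collecting the sign flips along the way, the symbol is -1.

-1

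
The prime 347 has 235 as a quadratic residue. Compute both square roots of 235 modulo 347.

Since 347 ≡ 3 (mod 4), a square root of 235 is 235^((347+1)/4) = 235^87 mod 347.
Repeated squaring: 235^2≡52, 235^4≡275, 235^8≡326, 235^16≡94, 235^32≡161, 235^64≡243 (mod 347).
235^87 = 235^(64+16+4+2+1) ≡ 249 (mod 347).
Check: 249² = 62001 ≡ 235 (mod 347). The two roots are 98 and 249.

98, 249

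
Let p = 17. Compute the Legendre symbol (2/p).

Pull out 2: since 17 ≡ 1 (mod 8), (2/17) = +1.
Reached (1/17) = 1. Collecting the sign flips along the way, the symbol is +1.

1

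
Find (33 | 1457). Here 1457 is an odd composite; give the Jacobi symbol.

Reciprocity: 33 ≡ 1 and 1457 ≡ 1 (mod 4), so (33/1457) = +(1457/33).
Reduce top mod 33: now compute (5/33).
Reciprocity: 5 ≡ 1 and 33 ≡ 1 (mod 4), so (5/33) = +(33/5).
Reduce top mod 5: now compute (3/5).
Reciprocity: 3 ≡ 3 and 5 ≡ 1 (mod 4), so (3/5) = +(5/3).
Reduce top mod 3: now compute (2/3).
Pull out 2: since 3 ≡ 3 (mod 8), (2/3) = -1.
Reached (1/3) = 1. Collecting the sign flips along the way, the symbol is -1.

-1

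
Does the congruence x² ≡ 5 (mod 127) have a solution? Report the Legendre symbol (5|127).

-1

Reciprocity: 5 ≡ 1 and 127 ≡ 3 (mod 4), so (5/127) = +(127/5).
Reduce top mod 5: now compute (2/5).
Pull out 2: since 5 ≡ 5 (mod 8), (2/5) = -1.
Reached (1/5) = 1. Collecting the sign flips along the way, the symbol is -1.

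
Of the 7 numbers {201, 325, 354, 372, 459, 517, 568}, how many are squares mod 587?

4

(201/587) = +1 → QR.
(325/587) = -1 → non-residue.
(354/587) = -1 → non-residue.
(372/587) = +1 → QR.
(459/587) = +1 → QR.
(517/587) = -1 → non-residue.
(568/587) = +1 → QR.
Total quadratic residues among the 7: 4.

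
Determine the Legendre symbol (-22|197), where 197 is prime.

1

First reduce: -22 ≡ 175 (mod 197).
Reciprocity: 175 ≡ 3 and 197 ≡ 1 (mod 4), so (175/197) = +(197/175).
Reduce top mod 175: now compute (22/175).
Pull out 2: since 175 ≡ 7 (mod 8), (2/175) = +1.
Reciprocity: 11 ≡ 3 and 175 ≡ 3 (mod 4), so (11/175) = −(175/11).
Reduce top mod 11: now compute (10/11).
Pull out 2: since 11 ≡ 3 (mod 8), (2/11) = -1.
Reciprocity: 5 ≡ 1 and 11 ≡ 3 (mod 4), so (5/11) = +(11/5).
Reduce top mod 5: now compute (1/5).
Reached (1/5) = 1. Collecting the sign flips along the way, the symbol is +1.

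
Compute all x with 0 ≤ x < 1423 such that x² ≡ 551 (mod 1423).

Since 1423 ≡ 3 (mod 4), a square root of 551 is 551^((1423+1)/4) = 551^356 mod 1423.
Repeated squaring: 551^2≡502, 551^4≡133, 551^8≡613, 551^16≡97, 551^32≡871, 551^64≡182, 551^128≡395, 551^256≡918 (mod 1423).
551^356 = 551^(256+64+32+4) ≡ 626 (mod 1423).
Check: 626² = 391876 ≡ 551 (mod 1423). The two roots are 626 and 797.

626, 797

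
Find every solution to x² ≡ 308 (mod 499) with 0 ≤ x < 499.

Since 499 ≡ 3 (mod 4), a square root of 308 is 308^((499+1)/4) = 308^125 mod 499.
Repeated squaring: 308^2≡54, 308^4≡421, 308^8≡96, 308^16≡234, 308^32≡365, 308^64≡491 (mod 499).
308^125 = 308^(64+32+16+8+4+1) ≡ 451 (mod 499).
Check: 451² = 203401 ≡ 308 (mod 499). The two roots are 48 and 451.

48, 451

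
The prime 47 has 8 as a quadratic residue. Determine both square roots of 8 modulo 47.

Since 47 ≡ 3 (mod 4), a square root of 8 is 8^((47+1)/4) = 8^12 mod 47.
Repeated squaring: 8^2≡17, 8^4≡7, 8^8≡2 (mod 47).
8^12 = 8^(8+4) ≡ 14 (mod 47).
Check: 14² = 196 ≡ 8 (mod 47). The two roots are 14 and 33.

14, 33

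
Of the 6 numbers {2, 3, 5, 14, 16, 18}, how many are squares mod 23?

(2/23) = +1 → QR.
(3/23) = +1 → QR.
(5/23) = -1 → non-residue.
(14/23) = -1 → non-residue.
(16/23) = +1 → QR.
(18/23) = +1 → QR.
Total quadratic residues among the 6: 4.

4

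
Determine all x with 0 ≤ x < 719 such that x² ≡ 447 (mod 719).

Since 719 ≡ 3 (mod 4), a square root of 447 is 447^((719+1)/4) = 447^180 mod 719.
Repeated squaring: 447^2≡646, 447^4≡296, 447^8≡617, 447^16≡338, 447^32≡642, 447^64≡177, 447^128≡412 (mod 719).
447^180 = 447^(128+32+16+4) ≡ 650 (mod 719).
Check: 650² = 422500 ≡ 447 (mod 719). The two roots are 69 and 650.

69, 650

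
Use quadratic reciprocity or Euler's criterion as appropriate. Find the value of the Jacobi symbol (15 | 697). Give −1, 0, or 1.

Reciprocity: 15 ≡ 3 and 697 ≡ 1 (mod 4), so (15/697) = +(697/15).
Reduce top mod 15: now compute (7/15).
Reciprocity: 7 ≡ 3 and 15 ≡ 3 (mod 4), so (7/15) = −(15/7).
Reduce top mod 7: now compute (1/7).
Reached (1/7) = 1. Collecting the sign flips along the way, the symbol is -1.

-1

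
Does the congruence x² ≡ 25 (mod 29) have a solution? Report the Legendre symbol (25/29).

1

Euler's criterion: (25/29) ≡ 25^14 (mod 29).
25^2 ≡ 16 (mod 29)
25^4 ≡ 24 (mod 29)
25^8 ≡ 25 (mod 29)
25^14 = 25^(8+4+2) ≡ 1 (mod 29).
Result is 1, so (25/29) = 1.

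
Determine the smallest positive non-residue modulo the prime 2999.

(2/2999) = +1, so 2 is a residue.
(3/2999) = +1, so 3 is a residue.
(4/2999) = +1, so 4 is a residue.
(5/2999) = +1, so 5 is a residue.
(6/2999) = +1, so 6 is a residue.
(7/2999) = +1, so 7 is a residue.
(8/2999) = +1, so 8 is a residue.
(9/2999) = +1, so 9 is a residue.
(10/2999) = +1, so 10 is a residue.
(11/2999) = +1, so 11 is a residue.
(12/2999) = +1, so 12 is a residue.
(13/2999) = +1, so 13 is a residue.
(14/2999) = +1, so 14 is a residue.
(15/2999) = +1, so 15 is a residue.
(16/2999) = +1, so 16 is a residue.
(17/2999) = −1, so 17 is the smallest positive non-residue mod 2999.

17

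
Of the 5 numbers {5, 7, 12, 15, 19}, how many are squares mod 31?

3

(5/31) = +1 → QR.
(7/31) = +1 → QR.
(12/31) = -1 → non-residue.
(15/31) = -1 → non-residue.
(19/31) = +1 → QR.
Total quadratic residues among the 5: 3.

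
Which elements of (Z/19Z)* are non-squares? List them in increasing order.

2 3 8 10 12 13 14 15 18

Square k = 1,…,9 (k and 19−k give the same square):
1²=1, 2²=4, 3²=9, 4²=16, 5²≡6, 6²≡17, 7²≡11, 8²≡7, 9²≡5 (mod 19).
The residues are {1, 4, 5, 6, 7, 9, 11, 16, 17}; the non-residues are the remaining 9 nonzero classes.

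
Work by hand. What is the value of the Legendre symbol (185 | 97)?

1

First reduce: 185 ≡ 88 (mod 97).
Pull out 2^3: since 97 ≡ 1 (mod 8), (2/97) = +1, so (2/97)^3 = +1.
Reciprocity: 11 ≡ 3 and 97 ≡ 1 (mod 4), so (11/97) = +(97/11).
Reduce top mod 11: now compute (9/11).
Reciprocity: 9 ≡ 1 and 11 ≡ 3 (mod 4), so (9/11) = +(11/9).
Reduce top mod 9: now compute (2/9).
Pull out 2: since 9 ≡ 1 (mod 8), (2/9) = +1.
Reached (1/9) = 1. Collecting the sign flips along the way, the symbol is +1.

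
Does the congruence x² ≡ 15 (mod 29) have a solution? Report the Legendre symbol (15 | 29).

-1

Euler's criterion: (15/29) ≡ 15^14 (mod 29).
15^2 ≡ 22 (mod 29)
15^4 ≡ 20 (mod 29)
15^8 ≡ 23 (mod 29)
15^14 = 15^(8+4+2) ≡ 28 (mod 29).
Result is 28 ≡ −1, so (15/29) = −1.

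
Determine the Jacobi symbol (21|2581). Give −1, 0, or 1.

Reciprocity: 21 ≡ 1 and 2581 ≡ 1 (mod 4), so (21/2581) = +(2581/21).
Reduce top mod 21: now compute (19/21).
Reciprocity: 19 ≡ 3 and 21 ≡ 1 (mod 4), so (19/21) = +(21/19).
Reduce top mod 19: now compute (2/19).
Pull out 2: since 19 ≡ 3 (mod 8), (2/19) = -1.
Reached (1/19) = 1. Collecting the sign flips along the way, the symbol is -1.

-1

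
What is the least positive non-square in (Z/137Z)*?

3

(2/137) = +1, so 2 is a residue.
(3/137) = −1, so 3 is the smallest positive non-residue mod 137.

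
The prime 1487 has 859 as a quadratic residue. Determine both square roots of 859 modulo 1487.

367, 1120

Since 1487 ≡ 3 (mod 4), a square root of 859 is 859^((1487+1)/4) = 859^372 mod 1487.
Repeated squaring: 859^2≡329, 859^4≡1177, 859^8≡932, 859^16≡216, 859^32≡559, 859^64≡211, 859^128≡1398, 859^256≡486 (mod 1487).
859^372 = 859^(256+64+32+16+4) ≡ 367 (mod 1487).
Check: 367² = 134689 ≡ 859 (mod 1487). The two roots are 367 and 1120.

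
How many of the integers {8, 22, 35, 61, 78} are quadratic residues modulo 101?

2

(8/101) = -1 → non-residue.
(22/101) = +1 → QR.
(35/101) = -1 → non-residue.
(61/101) = -1 → non-residue.
(78/101) = +1 → QR.
Total quadratic residues among the 5: 2.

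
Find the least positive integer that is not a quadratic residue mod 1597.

2

(2/1597) = −1, so 2 is the smallest positive non-residue mod 1597.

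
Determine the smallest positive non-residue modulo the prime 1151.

(2/1151) = +1, so 2 is a residue.
(3/1151) = +1, so 3 is a residue.
(4/1151) = +1, so 4 is a residue.
(5/1151) = +1, so 5 is a residue.
(6/1151) = +1, so 6 is a residue.
(7/1151) = +1, so 7 is a residue.
(8/1151) = +1, so 8 is a residue.
(9/1151) = +1, so 9 is a residue.
(10/1151) = +1, so 10 is a residue.
(11/1151) = +1, so 11 is a residue.
(12/1151) = +1, so 12 is a residue.
(13/1151) = −1, so 13 is the smallest positive non-residue mod 1151.

13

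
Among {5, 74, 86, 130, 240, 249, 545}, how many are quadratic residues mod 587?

3

(5/587) = -1 → non-residue.
(74/587) = +1 → QR.
(86/587) = -1 → non-residue.
(130/587) = -1 → non-residue.
(240/587) = -1 → non-residue.
(249/587) = +1 → QR.
(545/587) = +1 → QR.
Total quadratic residues among the 7: 3.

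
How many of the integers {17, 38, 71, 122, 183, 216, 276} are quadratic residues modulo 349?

(17/349) = +1 → QR.
(38/349) = -1 → non-residue.
(71/349) = -1 → non-residue.
(122/349) = +1 → QR.
(183/349) = -1 → non-residue.
(216/349) = -1 → non-residue.
(276/349) = +1 → QR.
Total quadratic residues among the 7: 3.

3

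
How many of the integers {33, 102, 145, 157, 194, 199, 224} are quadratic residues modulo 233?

4

(33/233) = +1 → QR.
(102/233) = +1 → QR.
(145/233) = -1 → non-residue.
(157/233) = +1 → QR.
(194/233) = -1 → non-residue.
(199/233) = -1 → non-residue.
(224/233) = +1 → QR.
Total quadratic residues among the 7: 4.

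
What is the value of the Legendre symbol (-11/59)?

1

First reduce: -11 ≡ 48 (mod 59).
Pull out 2^4: since 59 ≡ 3 (mod 8), (2/59) = -1, so (2/59)^4 = +1.
Reciprocity: 3 ≡ 3 and 59 ≡ 3 (mod 4), so (3/59) = −(59/3).
Reduce top mod 3: now compute (2/3).
Pull out 2: since 3 ≡ 3 (mod 8), (2/3) = -1.
Reached (1/3) = 1. Collecting the sign flips along the way, the symbol is +1.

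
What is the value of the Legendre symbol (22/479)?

1

Pull out 2: since 479 ≡ 7 (mod 8), (2/479) = +1.
Reciprocity: 11 ≡ 3 and 479 ≡ 3 (mod 4), so (11/479) = −(479/11).
Reduce top mod 11: now compute (6/11).
Pull out 2: since 11 ≡ 3 (mod 8), (2/11) = -1.
Reciprocity: 3 ≡ 3 and 11 ≡ 3 (mod 4), so (3/11) = −(11/3).
Reduce top mod 3: now compute (2/3).
Pull out 2: since 3 ≡ 3 (mod 8), (2/3) = -1.
Reached (1/3) = 1. Collecting the sign flips along the way, the symbol is +1.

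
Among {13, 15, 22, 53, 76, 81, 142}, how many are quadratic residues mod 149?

(13/149) = -1 → non-residue.
(15/149) = -1 → non-residue.
(22/149) = +1 → QR.
(53/149) = +1 → QR.
(76/149) = +1 → QR.
(81/149) = +1 → QR.
(142/149) = +1 → QR.
Total quadratic residues among the 7: 5.

5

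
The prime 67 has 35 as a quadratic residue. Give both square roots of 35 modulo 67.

Since 67 ≡ 3 (mod 4), a square root of 35 is 35^((67+1)/4) = 35^17 mod 67.
Repeated squaring: 35^2≡19, 35^4≡26, 35^8≡6, 35^16≡36 (mod 67).
35^17 = 35^(16+1) ≡ 54 (mod 67).
Check: 54² = 2916 ≡ 35 (mod 67). The two roots are 13 and 54.

13, 54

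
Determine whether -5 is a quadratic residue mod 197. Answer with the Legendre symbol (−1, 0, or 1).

Euler's criterion: (-5/197) ≡ 192^98 (mod 197).
192^2 ≡ 25 (mod 197)
192^4 ≡ 34 (mod 197)
192^8 ≡ 171 (mod 197)
192^16 ≡ 85 (mod 197)
192^32 ≡ 133 (mod 197)
192^64 ≡ 156 (mod 197)
192^98 = 192^(64+32+2) ≡ 196 (mod 197).
Result is 196 ≡ −1, so (-5/197) = −1.

-1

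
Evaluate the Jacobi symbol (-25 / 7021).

First reduce: -25 ≡ 6996 (mod 7021).
Pull out 2^2: since 7021 ≡ 5 (mod 8), (2/7021) = -1, so (2/7021)^2 = +1.
Reciprocity: 1749 ≡ 1 and 7021 ≡ 1 (mod 4), so (1749/7021) = +(7021/1749).
Reduce top mod 1749: now compute (25/1749).
Reciprocity: 25 ≡ 1 and 1749 ≡ 1 (mod 4), so (25/1749) = +(1749/25).
Reduce top mod 25: now compute (24/25).
Pull out 2^3: since 25 ≡ 1 (mod 8), (2/25) = +1, so (2/25)^3 = +1.
Reciprocity: 3 ≡ 3 and 25 ≡ 1 (mod 4), so (3/25) = +(25/3).
Reduce top mod 3: now compute (1/3).
Reached (1/3) = 1. Collecting the sign flips along the way, the symbol is +1.

1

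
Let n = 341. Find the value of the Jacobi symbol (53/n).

-1

Reciprocity: 53 ≡ 1 and 341 ≡ 1 (mod 4), so (53/341) = +(341/53).
Reduce top mod 53: now compute (23/53).
Reciprocity: 23 ≡ 3 and 53 ≡ 1 (mod 4), so (23/53) = +(53/23).
Reduce top mod 23: now compute (7/23).
Reciprocity: 7 ≡ 3 and 23 ≡ 3 (mod 4), so (7/23) = −(23/7).
Reduce top mod 7: now compute (2/7).
Pull out 2: since 7 ≡ 7 (mod 8), (2/7) = +1.
Reached (1/7) = 1. Collecting the sign flips along the way, the symbol is -1.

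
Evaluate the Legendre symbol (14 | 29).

-1

Euler's criterion: (14/29) ≡ 14^14 (mod 29).
14^2 ≡ 22 (mod 29)
14^4 ≡ 20 (mod 29)
14^8 ≡ 23 (mod 29)
14^14 = 14^(8+4+2) ≡ 28 (mod 29).
Result is 28 ≡ −1, so (14/29) = −1.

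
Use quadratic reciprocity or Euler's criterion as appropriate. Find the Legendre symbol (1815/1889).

Reciprocity: 1815 ≡ 3 and 1889 ≡ 1 (mod 4), so (1815/1889) = +(1889/1815).
Reduce top mod 1815: now compute (74/1815).
Pull out 2: since 1815 ≡ 7 (mod 8), (2/1815) = +1.
Reciprocity: 37 ≡ 1 and 1815 ≡ 3 (mod 4), so (37/1815) = +(1815/37).
Reduce top mod 37: now compute (2/37).
Pull out 2: since 37 ≡ 5 (mod 8), (2/37) = -1.
Reached (1/37) = 1. Collecting the sign flips along the way, the symbol is -1.

-1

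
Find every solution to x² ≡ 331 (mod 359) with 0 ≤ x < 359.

Since 359 ≡ 3 (mod 4), a square root of 331 is 331^((359+1)/4) = 331^90 mod 359.
Repeated squaring: 331^2≡66, 331^4≡48, 331^8≡150, 331^16≡242, 331^32≡47, 331^64≡55 (mod 359).
331^90 = 331^(64+16+8+2) ≡ 204 (mod 359).
Check: 204² = 41616 ≡ 331 (mod 359). The two roots are 155 and 204.

155, 204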